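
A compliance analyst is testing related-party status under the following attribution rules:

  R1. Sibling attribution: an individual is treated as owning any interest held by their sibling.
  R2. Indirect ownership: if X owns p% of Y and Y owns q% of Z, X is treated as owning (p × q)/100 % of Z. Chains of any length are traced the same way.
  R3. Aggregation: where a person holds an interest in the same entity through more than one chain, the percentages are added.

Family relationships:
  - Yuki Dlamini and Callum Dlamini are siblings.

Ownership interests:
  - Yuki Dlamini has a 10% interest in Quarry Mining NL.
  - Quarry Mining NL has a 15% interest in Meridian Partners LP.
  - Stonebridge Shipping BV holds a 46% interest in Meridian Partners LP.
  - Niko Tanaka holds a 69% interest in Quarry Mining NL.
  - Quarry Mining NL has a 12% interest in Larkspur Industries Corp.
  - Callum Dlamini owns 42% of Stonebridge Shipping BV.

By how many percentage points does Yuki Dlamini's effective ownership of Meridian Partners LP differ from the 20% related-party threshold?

By sibling attribution (R1), Yuki Dlamini is treated as owning Callum Dlamini's 42% interest in Stonebridge Shipping BV.
Chain via Quarry Mining NL (R2): 10% × 15% = 1.5% of Meridian Partners LP.
Chain via Stonebridge Shipping BV (R2): 42% × 46% = 19.32% of Meridian Partners LP.
Aggregating (R3): 1.5% + 19.32% = 20.82%.
20.82% exceeds the 20% threshold by 0.82 percentage points.

0.82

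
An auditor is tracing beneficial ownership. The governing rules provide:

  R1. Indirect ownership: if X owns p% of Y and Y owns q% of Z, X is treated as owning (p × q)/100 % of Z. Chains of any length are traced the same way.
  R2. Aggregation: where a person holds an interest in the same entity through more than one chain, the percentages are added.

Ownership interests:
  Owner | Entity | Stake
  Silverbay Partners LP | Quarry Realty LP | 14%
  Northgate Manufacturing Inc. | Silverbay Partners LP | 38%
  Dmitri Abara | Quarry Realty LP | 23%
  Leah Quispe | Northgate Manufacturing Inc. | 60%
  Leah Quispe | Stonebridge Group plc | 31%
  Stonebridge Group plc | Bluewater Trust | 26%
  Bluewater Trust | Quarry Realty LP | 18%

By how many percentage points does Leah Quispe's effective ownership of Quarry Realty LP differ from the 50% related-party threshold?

45.3572

Chain via Northgate Manufacturing Inc. → Silverbay Partners LP (R1): 60% × 38% × 14% = 3.192% of Quarry Realty LP.
Chain via Stonebridge Group plc → Bluewater Trust (R1): 31% × 26% × 18% = 1.4508% of Quarry Realty LP.
Aggregating (R2): 3.192% + 1.4508% = 4.6428%.
4.6428% falls short of the 50% threshold by 45.3572 percentage points.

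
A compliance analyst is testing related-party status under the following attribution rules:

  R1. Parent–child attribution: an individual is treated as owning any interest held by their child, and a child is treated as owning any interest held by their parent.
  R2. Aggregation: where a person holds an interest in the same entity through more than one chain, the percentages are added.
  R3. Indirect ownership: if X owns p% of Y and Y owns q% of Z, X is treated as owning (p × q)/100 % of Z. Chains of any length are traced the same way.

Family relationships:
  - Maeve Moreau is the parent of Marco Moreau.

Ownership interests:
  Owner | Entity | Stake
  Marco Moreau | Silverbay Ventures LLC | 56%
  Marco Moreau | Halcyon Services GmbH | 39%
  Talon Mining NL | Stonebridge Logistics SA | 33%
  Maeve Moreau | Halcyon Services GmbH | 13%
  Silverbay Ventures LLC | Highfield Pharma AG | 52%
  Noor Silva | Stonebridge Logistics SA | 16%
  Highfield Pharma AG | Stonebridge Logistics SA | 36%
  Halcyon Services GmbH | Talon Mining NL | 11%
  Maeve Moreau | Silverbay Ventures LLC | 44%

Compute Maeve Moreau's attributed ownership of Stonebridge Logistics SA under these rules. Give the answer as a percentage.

20.6076%

By parent–child attribution (R1), Maeve Moreau is treated as also owning Marco Moreau's interest in Halcyon Services GmbH, giving 13% + 39% = 52%.
By parent–child attribution (R1), Maeve Moreau is treated as also owning Marco Moreau's interest in Silverbay Ventures LLC, giving 44% + 56% = 100%.
Chain via Halcyon Services GmbH → Talon Mining NL (R3): 52% × 11% × 33% = 1.8876% of Stonebridge Logistics SA.
Chain via Silverbay Ventures LLC → Highfield Pharma AG (R3): 100% × 52% × 36% = 18.72% of Stonebridge Logistics SA.
Aggregating (R2): 1.8876% + 18.72% = 20.6076%.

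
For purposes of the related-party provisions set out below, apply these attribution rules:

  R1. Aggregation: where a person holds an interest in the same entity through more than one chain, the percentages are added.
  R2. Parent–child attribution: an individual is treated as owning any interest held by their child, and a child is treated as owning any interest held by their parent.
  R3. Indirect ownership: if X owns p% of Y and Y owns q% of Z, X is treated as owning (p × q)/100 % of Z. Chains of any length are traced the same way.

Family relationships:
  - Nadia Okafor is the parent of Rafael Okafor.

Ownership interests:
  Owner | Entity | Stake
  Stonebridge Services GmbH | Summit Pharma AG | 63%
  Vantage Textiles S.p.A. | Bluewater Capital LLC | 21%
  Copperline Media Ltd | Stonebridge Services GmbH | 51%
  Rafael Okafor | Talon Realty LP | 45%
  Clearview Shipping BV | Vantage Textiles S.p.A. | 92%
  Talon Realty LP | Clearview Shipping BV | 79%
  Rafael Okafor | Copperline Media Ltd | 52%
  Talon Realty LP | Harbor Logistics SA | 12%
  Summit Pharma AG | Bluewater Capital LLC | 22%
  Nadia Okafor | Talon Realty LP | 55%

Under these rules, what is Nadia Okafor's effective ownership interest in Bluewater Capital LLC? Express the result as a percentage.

18.938472%

By parent–child attribution (R2), Nadia Okafor is treated as also owning Rafael Okafor's interest in Talon Realty LP, giving 55% + 45% = 100%.
By parent–child attribution (R2), Nadia Okafor is treated as owning Rafael Okafor's 52% interest in Copperline Media Ltd.
Chain via Talon Realty LP → Clearview Shipping BV → Vantage Textiles S.p.A. (R3): 100% × 79% × 92% × 21% = 15.2628% of Bluewater Capital LLC.
Chain via Copperline Media Ltd → Stonebridge Services GmbH → Summit Pharma AG (R3): 52% × 51% × 63% × 22% = 3.675672% of Bluewater Capital LLC.
Aggregating (R1): 15.2628% + 3.675672% = 18.938472%.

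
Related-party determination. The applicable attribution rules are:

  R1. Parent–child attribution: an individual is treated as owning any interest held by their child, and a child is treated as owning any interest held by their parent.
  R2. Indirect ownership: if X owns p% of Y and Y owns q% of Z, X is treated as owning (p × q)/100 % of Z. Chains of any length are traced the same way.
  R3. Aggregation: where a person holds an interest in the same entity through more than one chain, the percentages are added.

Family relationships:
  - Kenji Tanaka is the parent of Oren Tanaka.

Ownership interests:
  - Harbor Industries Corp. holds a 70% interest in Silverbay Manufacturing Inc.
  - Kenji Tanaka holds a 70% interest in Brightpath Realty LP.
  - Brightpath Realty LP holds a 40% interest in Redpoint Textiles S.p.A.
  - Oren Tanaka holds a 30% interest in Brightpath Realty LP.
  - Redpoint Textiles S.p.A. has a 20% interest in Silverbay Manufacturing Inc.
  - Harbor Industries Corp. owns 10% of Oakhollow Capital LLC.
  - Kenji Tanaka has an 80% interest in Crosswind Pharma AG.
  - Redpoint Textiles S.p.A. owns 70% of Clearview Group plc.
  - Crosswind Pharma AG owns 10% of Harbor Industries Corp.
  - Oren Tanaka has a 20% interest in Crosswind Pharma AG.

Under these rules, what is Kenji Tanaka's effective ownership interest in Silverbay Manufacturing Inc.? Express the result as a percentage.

By parent–child attribution (R1), Kenji Tanaka is treated as also owning Oren Tanaka's interest in Crosswind Pharma AG, giving 80% + 20% = 100%.
By parent–child attribution (R1), Kenji Tanaka is treated as also owning Oren Tanaka's interest in Brightpath Realty LP, giving 70% + 30% = 100%.
Chain via Crosswind Pharma AG → Harbor Industries Corp. (R2): 100% × 10% × 70% = 7% of Silverbay Manufacturing Inc.
Chain via Brightpath Realty LP → Redpoint Textiles S.p.A. (R2): 100% × 40% × 20% = 8% of Silverbay Manufacturing Inc.
Aggregating (R3): 7% + 8% = 15%.

15%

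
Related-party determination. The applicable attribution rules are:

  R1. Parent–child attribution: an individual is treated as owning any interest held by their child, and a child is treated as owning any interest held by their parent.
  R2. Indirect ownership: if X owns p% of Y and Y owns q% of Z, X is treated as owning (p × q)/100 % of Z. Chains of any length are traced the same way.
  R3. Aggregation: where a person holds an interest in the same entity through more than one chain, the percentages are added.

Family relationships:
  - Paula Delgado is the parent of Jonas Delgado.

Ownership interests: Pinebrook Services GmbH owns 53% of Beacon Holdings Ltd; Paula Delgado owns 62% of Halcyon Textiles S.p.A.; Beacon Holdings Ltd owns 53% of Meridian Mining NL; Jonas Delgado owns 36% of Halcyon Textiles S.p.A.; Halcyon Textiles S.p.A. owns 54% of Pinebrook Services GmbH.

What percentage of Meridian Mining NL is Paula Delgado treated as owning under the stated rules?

14.865228%

By parent–child attribution (R1), Paula Delgado is treated as also owning Jonas Delgado's interest in Halcyon Textiles S.p.A, giving 62% + 36% = 98%.
Chain via Halcyon Textiles S.p.A. → Pinebrook Services GmbH → Beacon Holdings Ltd (R2): 98% × 54% × 53% × 53% = 14.865228% of Meridian Mining NL.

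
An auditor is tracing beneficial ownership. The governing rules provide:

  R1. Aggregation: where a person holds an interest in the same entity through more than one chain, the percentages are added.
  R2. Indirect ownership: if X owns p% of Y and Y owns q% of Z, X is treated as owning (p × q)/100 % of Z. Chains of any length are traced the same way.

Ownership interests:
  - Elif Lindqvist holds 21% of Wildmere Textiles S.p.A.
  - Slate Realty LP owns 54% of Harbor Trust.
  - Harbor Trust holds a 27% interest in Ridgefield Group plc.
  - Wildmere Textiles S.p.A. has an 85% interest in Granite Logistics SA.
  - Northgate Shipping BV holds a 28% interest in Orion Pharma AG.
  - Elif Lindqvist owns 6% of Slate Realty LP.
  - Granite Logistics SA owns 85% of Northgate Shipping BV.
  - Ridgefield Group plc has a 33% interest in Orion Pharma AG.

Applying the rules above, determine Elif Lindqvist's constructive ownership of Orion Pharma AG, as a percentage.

4.536984%

Chain via Slate Realty LP → Harbor Trust → Ridgefield Group plc (R2): 6% × 54% × 27% × 33% = 0.288684% of Orion Pharma AG.
Chain via Wildmere Textiles S.p.A. → Granite Logistics SA → Northgate Shipping BV (R2): 21% × 85% × 85% × 28% = 4.2483% of Orion Pharma AG.
Aggregating (R1): 0.288684% + 4.2483% = 4.536984%.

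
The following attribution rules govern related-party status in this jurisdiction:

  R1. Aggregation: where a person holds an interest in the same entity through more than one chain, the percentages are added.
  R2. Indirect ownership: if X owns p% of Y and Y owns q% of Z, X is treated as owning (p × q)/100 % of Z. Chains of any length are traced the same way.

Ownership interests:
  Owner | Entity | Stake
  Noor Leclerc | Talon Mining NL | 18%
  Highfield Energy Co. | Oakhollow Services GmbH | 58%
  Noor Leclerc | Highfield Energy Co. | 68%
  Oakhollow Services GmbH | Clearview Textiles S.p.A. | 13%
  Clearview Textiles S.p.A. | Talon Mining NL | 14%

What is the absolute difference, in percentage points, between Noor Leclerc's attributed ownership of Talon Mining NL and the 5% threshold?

Chain via Highfield Energy Co. → Oakhollow Services GmbH → Clearview Textiles S.p.A. (R2): 68% × 58% × 13% × 14% = 0.717808% of Talon Mining NL.
Direct interest in Talon Mining NL: 18%.
Aggregating (R1): 0.717808% + 18% = 18.717808%.
18.717808% exceeds the 5% threshold by 13.717808 percentage points.

13.717808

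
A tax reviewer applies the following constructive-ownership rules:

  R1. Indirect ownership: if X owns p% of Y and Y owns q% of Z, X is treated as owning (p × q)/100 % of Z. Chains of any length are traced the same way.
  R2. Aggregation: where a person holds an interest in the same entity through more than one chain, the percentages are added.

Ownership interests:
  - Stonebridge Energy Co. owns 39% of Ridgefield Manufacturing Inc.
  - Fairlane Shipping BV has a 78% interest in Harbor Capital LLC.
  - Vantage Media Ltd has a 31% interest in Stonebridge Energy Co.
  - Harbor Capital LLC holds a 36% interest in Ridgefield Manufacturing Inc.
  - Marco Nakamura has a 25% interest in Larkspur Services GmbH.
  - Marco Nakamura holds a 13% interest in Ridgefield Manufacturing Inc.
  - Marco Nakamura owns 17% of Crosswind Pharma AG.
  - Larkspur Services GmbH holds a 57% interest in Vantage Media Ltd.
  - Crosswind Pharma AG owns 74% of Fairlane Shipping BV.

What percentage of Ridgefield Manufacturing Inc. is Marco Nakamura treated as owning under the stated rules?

18.255289%

Chain via Crosswind Pharma AG → Fairlane Shipping BV → Harbor Capital LLC (R1): 17% × 74% × 78% × 36% = 3.532464% of Ridgefield Manufacturing Inc.
Chain via Larkspur Services GmbH → Vantage Media Ltd → Stonebridge Energy Co. (R1): 25% × 57% × 31% × 39% = 1.722825% of Ridgefield Manufacturing Inc.
Direct interest in Ridgefield Manufacturing Inc: 13%.
Aggregating (R2): 3.532464% + 1.722825% + 13% = 18.255289%.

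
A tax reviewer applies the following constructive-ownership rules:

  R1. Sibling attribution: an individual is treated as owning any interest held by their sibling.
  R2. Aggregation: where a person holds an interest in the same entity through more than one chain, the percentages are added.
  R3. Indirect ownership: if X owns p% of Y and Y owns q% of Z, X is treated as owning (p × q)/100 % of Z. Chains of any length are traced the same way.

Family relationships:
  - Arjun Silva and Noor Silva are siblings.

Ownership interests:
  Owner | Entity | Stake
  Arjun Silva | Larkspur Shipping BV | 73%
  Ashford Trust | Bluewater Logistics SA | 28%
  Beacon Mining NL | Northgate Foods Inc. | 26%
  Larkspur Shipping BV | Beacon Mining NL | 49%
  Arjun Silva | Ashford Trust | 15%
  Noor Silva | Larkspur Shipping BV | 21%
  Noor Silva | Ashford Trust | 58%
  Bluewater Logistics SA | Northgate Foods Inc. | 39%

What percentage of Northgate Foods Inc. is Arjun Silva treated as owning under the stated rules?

19.9472%

By sibling attribution (R1), Arjun Silva is treated as also owning Noor Silva's interest in Ashford Trust, giving 15% + 58% = 73%.
By sibling attribution (R1), Arjun Silva is treated as also owning Noor Silva's interest in Larkspur Shipping BV, giving 73% + 21% = 94%.
Chain via Ashford Trust → Bluewater Logistics SA (R3): 73% × 28% × 39% = 7.9716% of Northgate Foods Inc.
Chain via Larkspur Shipping BV → Beacon Mining NL (R3): 94% × 49% × 26% = 11.9756% of Northgate Foods Inc.
Aggregating (R2): 7.9716% + 11.9756% = 19.9472%.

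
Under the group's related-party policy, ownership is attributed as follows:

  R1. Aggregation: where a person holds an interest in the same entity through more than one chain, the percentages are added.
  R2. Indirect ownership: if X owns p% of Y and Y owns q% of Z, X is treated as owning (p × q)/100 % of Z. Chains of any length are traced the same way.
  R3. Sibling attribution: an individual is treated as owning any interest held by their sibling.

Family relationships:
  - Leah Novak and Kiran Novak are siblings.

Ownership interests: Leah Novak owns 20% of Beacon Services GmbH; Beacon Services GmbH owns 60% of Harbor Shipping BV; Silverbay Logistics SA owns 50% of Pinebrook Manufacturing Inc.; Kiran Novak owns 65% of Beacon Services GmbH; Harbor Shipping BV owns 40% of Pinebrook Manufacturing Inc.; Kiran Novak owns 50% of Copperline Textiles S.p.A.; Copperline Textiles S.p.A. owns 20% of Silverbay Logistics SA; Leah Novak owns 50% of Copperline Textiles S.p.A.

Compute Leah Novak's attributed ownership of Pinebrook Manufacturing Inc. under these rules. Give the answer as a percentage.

By sibling attribution (R3), Leah Novak is treated as also owning Kiran Novak's interest in Copperline Textiles S.p.A, giving 50% + 50% = 100%.
By sibling attribution (R3), Leah Novak is treated as also owning Kiran Novak's interest in Beacon Services GmbH, giving 20% + 65% = 85%.
Chain via Copperline Textiles S.p.A. → Silverbay Logistics SA (R2): 100% × 20% × 50% = 10% of Pinebrook Manufacturing Inc.
Chain via Beacon Services GmbH → Harbor Shipping BV (R2): 85% × 60% × 40% = 20.4% of Pinebrook Manufacturing Inc.
Aggregating (R1): 10% + 20.4% = 30.4%.

30.4%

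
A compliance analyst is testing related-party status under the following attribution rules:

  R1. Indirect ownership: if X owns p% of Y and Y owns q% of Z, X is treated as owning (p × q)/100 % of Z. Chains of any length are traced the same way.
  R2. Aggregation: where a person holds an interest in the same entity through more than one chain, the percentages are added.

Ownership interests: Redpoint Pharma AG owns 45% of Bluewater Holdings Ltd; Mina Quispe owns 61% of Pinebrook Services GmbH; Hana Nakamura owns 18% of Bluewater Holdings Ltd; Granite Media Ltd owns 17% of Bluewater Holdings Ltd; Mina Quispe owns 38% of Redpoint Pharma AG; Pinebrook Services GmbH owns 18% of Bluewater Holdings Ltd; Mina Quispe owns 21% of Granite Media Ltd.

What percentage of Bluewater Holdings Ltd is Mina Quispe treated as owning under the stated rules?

Chain via Pinebrook Services GmbH (R1): 61% × 18% = 10.98% of Bluewater Holdings Ltd.
Chain via Granite Media Ltd (R1): 21% × 17% = 3.57% of Bluewater Holdings Ltd.
Chain via Redpoint Pharma AG (R1): 38% × 45% = 17.1% of Bluewater Holdings Ltd.
Aggregating (R2): 10.98% + 3.57% + 17.1% = 31.65%.

31.65%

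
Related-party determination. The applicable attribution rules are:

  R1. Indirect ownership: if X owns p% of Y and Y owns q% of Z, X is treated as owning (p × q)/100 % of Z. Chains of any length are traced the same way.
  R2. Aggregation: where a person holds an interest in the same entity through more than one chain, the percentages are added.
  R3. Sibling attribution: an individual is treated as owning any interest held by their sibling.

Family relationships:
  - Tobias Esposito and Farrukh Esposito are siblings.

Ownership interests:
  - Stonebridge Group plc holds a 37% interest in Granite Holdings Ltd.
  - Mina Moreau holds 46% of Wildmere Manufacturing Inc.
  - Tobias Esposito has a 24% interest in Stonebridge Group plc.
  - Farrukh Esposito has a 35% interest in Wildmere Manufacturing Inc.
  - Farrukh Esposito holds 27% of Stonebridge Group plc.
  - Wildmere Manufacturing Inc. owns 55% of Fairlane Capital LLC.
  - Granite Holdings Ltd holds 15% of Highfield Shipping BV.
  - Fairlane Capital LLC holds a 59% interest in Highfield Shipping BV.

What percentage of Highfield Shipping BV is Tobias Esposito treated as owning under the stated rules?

By sibling attribution (R3), Tobias Esposito is treated as also owning Farrukh Esposito's interest in Stonebridge Group plc, giving 24% + 27% = 51%.
By sibling attribution (R3), Tobias Esposito is treated as owning Farrukh Esposito's 35% interest in Wildmere Manufacturing Inc.
Chain via Stonebridge Group plc → Granite Holdings Ltd (R1): 51% × 37% × 15% = 2.8305% of Highfield Shipping BV.
Chain via Wildmere Manufacturing Inc. → Fairlane Capital LLC (R1): 35% × 55% × 59% = 11.3575% of Highfield Shipping BV.
Aggregating (R2): 2.8305% + 11.3575% = 14.188%.

14.188%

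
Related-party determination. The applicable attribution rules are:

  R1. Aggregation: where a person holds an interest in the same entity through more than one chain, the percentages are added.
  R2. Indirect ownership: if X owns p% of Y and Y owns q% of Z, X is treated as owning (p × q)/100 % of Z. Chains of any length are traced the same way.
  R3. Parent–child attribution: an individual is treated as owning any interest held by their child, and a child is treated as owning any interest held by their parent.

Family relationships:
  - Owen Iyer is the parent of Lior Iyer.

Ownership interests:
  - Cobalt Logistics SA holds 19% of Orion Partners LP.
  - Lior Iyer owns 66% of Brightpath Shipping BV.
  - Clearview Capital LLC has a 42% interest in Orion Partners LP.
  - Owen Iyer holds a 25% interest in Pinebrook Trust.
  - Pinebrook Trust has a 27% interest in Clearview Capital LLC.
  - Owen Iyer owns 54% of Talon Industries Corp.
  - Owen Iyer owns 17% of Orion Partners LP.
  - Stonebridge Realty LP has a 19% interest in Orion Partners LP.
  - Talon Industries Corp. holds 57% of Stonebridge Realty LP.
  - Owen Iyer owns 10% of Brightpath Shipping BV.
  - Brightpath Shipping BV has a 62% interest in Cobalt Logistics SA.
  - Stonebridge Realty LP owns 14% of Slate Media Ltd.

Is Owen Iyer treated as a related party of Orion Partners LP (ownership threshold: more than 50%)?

No

By parent–child attribution (R3), Owen Iyer is treated as also owning Lior Iyer's interest in Brightpath Shipping BV, giving 10% + 66% = 76%.
Chain via Pinebrook Trust → Clearview Capital LLC (R2): 25% × 27% × 42% = 2.835% of Orion Partners LP.
Chain via Brightpath Shipping BV → Cobalt Logistics SA (R2): 76% × 62% × 19% = 8.9528% of Orion Partners LP.
Chain via Talon Industries Corp. → Stonebridge Realty LP (R2): 54% × 57% × 19% = 5.8482% of Orion Partners LP.
Direct interest in Orion Partners LP: 17%.
Aggregating (R1): 2.835% + 8.9528% + 5.8482% + 17% = 34.636%.
34.636% does not exceed the 50% threshold, so Owen is not a related party to Orion Partners LP.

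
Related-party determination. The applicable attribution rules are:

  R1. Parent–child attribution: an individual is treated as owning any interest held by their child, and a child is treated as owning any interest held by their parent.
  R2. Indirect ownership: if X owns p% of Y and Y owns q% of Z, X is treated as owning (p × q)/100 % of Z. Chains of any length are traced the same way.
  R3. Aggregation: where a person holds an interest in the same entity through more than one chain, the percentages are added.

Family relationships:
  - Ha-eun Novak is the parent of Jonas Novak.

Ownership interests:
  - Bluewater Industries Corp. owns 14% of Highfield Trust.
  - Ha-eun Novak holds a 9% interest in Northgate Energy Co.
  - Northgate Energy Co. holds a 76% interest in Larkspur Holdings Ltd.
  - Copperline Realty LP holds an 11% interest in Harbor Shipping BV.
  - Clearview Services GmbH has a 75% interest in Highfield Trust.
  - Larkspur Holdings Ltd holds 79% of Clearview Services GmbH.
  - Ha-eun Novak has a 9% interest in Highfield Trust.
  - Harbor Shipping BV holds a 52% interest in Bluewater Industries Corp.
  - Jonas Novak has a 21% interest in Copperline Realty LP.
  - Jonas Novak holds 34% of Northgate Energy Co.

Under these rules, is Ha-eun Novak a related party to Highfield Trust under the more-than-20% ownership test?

By parent–child attribution (R1), Ha-eun Novak is treated as also owning Jonas Novak's interest in Northgate Energy Co, giving 9% + 34% = 43%.
By parent–child attribution (R1), Ha-eun Novak is treated as owning Jonas Novak's 21% interest in Copperline Realty LP.
Chain via Northgate Energy Co. → Larkspur Holdings Ltd → Clearview Services GmbH (R2): 43% × 76% × 79% × 75% = 19.3629% of Highfield Trust.
Direct interest in Highfield Trust: 9%.
Chain via Copperline Realty LP → Harbor Shipping BV → Bluewater Industries Corp. (R2): 21% × 11% × 52% × 14% = 0.168168% of Highfield Trust.
Aggregating (R3): 19.3629% + 9% + 0.168168% = 28.531068%.
28.531068% exceeds the 20% threshold, so Ha-eun is a related party to Highfield Trust.

Yes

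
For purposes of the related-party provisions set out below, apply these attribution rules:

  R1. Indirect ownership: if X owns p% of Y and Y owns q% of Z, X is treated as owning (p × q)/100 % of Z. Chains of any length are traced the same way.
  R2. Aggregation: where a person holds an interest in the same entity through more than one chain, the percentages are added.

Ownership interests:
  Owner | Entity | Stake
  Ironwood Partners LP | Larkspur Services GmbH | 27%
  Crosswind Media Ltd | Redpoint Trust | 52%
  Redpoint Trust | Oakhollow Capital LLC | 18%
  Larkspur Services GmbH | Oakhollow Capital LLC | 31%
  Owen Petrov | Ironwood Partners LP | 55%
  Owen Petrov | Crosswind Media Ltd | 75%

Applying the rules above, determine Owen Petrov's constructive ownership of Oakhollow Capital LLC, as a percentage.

11.6235%

Chain via Crosswind Media Ltd → Redpoint Trust (R1): 75% × 52% × 18% = 7.02% of Oakhollow Capital LLC.
Chain via Ironwood Partners LP → Larkspur Services GmbH (R1): 55% × 27% × 31% = 4.6035% of Oakhollow Capital LLC.
Aggregating (R2): 7.02% + 4.6035% = 11.6235%.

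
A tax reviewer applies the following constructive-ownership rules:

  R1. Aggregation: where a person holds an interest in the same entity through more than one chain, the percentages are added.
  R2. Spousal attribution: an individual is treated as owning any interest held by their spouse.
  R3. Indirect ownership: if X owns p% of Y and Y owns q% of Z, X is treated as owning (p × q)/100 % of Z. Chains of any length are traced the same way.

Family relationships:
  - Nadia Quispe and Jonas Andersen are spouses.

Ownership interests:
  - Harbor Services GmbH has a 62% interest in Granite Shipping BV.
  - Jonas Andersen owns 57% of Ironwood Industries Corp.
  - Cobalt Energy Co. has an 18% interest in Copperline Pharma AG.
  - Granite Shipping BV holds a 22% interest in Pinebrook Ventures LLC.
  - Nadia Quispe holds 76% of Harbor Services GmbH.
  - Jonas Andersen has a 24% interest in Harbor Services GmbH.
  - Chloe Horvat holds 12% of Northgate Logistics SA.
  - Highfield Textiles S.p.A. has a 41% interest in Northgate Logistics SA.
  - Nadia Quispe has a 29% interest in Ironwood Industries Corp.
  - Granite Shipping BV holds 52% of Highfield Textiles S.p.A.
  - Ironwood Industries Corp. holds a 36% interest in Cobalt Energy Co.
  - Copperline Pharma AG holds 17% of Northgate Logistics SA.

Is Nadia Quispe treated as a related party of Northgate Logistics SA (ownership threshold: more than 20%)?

By spousal attribution (R2), Nadia Quispe is treated as also owning Jonas Andersen's interest in Harbor Services GmbH, giving 76% + 24% = 100%.
By spousal attribution (R2), Nadia Quispe is treated as also owning Jonas Andersen's interest in Ironwood Industries Corp, giving 29% + 57% = 86%.
Chain via Harbor Services GmbH → Granite Shipping BV → Highfield Textiles S.p.A. (R3): 100% × 62% × 52% × 41% = 13.2184% of Northgate Logistics SA.
Chain via Ironwood Industries Corp. → Cobalt Energy Co. → Copperline Pharma AG (R3): 86% × 36% × 18% × 17% = 0.947376% of Northgate Logistics SA.
Aggregating (R1): 13.2184% + 0.947376% = 14.165776%.
14.165776% does not exceed the 20% threshold, so Nadia is not a related party to Northgate Logistics SA.

No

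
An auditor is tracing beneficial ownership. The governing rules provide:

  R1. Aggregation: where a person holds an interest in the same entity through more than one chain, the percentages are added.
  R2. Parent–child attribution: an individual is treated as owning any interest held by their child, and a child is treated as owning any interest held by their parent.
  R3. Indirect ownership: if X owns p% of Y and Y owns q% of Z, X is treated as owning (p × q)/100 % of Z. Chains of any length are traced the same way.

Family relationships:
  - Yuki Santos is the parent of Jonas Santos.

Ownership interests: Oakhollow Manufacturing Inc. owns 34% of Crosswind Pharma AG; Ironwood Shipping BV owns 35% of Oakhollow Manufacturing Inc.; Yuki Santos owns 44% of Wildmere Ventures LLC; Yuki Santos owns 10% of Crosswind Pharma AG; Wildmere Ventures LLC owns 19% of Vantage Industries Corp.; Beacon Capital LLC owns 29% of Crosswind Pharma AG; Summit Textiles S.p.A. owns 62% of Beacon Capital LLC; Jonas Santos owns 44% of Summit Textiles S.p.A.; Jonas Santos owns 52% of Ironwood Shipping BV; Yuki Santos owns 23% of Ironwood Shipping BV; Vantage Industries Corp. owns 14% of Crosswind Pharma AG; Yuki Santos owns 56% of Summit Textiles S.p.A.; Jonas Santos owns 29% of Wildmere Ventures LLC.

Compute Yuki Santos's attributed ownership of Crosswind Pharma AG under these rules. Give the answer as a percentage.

38.8468%

By parent–child attribution (R2), Yuki Santos is treated as also owning Jonas Santos's interest in Ironwood Shipping BV, giving 23% + 52% = 75%.
By parent–child attribution (R2), Yuki Santos is treated as also owning Jonas Santos's interest in Summit Textiles S.p.A, giving 56% + 44% = 100%.
By parent–child attribution (R2), Yuki Santos is treated as also owning Jonas Santos's interest in Wildmere Ventures LLC, giving 44% + 29% = 73%.
Chain via Ironwood Shipping BV → Oakhollow Manufacturing Inc. (R3): 75% × 35% × 34% = 8.925% of Crosswind Pharma AG.
Chain via Summit Textiles S.p.A. → Beacon Capital LLC (R3): 100% × 62% × 29% = 17.98% of Crosswind Pharma AG.
Chain via Wildmere Ventures LLC → Vantage Industries Corp. (R3): 73% × 19% × 14% = 1.9418% of Crosswind Pharma AG.
Direct interest in Crosswind Pharma AG: 10%.
Aggregating (R1): 8.925% + 17.98% + 1.9418% + 10% = 38.8468%.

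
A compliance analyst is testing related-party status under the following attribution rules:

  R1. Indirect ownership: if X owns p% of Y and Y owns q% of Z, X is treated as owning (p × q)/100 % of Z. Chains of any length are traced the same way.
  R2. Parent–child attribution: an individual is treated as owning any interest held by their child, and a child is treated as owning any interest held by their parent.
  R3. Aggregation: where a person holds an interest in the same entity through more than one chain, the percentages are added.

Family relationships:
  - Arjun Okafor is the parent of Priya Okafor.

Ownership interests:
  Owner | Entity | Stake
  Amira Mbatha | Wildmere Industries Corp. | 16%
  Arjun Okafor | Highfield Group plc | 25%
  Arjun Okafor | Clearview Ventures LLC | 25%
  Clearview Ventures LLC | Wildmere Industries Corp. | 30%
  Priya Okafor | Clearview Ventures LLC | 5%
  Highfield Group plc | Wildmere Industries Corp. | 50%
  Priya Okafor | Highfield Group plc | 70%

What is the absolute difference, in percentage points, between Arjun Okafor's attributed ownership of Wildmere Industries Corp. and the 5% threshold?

51.5

By parent–child attribution (R2), Arjun Okafor is treated as also owning Priya Okafor's interest in Highfield Group plc, giving 25% + 70% = 95%.
By parent–child attribution (R2), Arjun Okafor is treated as also owning Priya Okafor's interest in Clearview Ventures LLC, giving 25% + 5% = 30%.
Chain via Highfield Group plc (R1): 95% × 50% = 47.5% of Wildmere Industries Corp.
Chain via Clearview Ventures LLC (R1): 30% × 30% = 9% of Wildmere Industries Corp.
Aggregating (R3): 47.5% + 9% = 56.5%.
56.5% exceeds the 5% threshold by 51.5 percentage points.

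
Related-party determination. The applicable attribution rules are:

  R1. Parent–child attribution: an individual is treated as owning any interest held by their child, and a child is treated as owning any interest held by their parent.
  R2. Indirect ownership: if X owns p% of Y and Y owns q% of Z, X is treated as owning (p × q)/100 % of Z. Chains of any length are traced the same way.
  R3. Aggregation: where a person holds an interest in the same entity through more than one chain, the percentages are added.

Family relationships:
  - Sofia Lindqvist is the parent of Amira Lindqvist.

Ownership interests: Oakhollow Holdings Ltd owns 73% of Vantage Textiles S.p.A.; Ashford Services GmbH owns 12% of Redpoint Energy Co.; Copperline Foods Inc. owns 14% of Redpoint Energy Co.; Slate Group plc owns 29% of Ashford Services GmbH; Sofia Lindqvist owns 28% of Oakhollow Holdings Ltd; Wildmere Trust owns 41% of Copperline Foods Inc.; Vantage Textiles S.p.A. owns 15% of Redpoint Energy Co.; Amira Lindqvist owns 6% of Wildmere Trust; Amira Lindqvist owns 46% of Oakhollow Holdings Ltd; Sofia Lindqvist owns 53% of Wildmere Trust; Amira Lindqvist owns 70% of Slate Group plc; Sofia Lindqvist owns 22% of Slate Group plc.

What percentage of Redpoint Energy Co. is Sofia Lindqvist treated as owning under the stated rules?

14.6912%

By parent–child attribution (R1), Sofia Lindqvist is treated as also owning Amira Lindqvist's interest in Wildmere Trust, giving 53% + 6% = 59%.
By parent–child attribution (R1), Sofia Lindqvist is treated as also owning Amira Lindqvist's interest in Oakhollow Holdings Ltd, giving 28% + 46% = 74%.
By parent–child attribution (R1), Sofia Lindqvist is treated as also owning Amira Lindqvist's interest in Slate Group plc, giving 22% + 70% = 92%.
Chain via Wildmere Trust → Copperline Foods Inc. (R2): 59% × 41% × 14% = 3.3866% of Redpoint Energy Co.
Chain via Oakhollow Holdings Ltd → Vantage Textiles S.p.A. (R2): 74% × 73% × 15% = 8.103% of Redpoint Energy Co.
Chain via Slate Group plc → Ashford Services GmbH (R2): 92% × 29% × 12% = 3.2016% of Redpoint Energy Co.
Aggregating (R3): 3.3866% + 8.103% + 3.2016% = 14.6912%.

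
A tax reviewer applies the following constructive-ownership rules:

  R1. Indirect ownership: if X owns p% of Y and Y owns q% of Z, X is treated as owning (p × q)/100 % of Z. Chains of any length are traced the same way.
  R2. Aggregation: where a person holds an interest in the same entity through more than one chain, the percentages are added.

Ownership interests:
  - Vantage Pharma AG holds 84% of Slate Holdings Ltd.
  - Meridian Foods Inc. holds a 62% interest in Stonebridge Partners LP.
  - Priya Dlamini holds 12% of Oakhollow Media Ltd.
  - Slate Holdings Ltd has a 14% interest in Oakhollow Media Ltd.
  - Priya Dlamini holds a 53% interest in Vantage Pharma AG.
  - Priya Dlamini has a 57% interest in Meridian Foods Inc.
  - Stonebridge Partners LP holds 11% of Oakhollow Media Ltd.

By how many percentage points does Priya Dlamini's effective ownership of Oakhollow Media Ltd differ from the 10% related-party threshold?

Chain via Vantage Pharma AG → Slate Holdings Ltd (R1): 53% × 84% × 14% = 6.2328% of Oakhollow Media Ltd.
Chain via Meridian Foods Inc. → Stonebridge Partners LP (R1): 57% × 62% × 11% = 3.8874% of Oakhollow Media Ltd.
Direct interest in Oakhollow Media Ltd: 12%.
Aggregating (R2): 6.2328% + 3.8874% + 12% = 22.1202%.
22.1202% exceeds the 10% threshold by 12.1202 percentage points.

12.1202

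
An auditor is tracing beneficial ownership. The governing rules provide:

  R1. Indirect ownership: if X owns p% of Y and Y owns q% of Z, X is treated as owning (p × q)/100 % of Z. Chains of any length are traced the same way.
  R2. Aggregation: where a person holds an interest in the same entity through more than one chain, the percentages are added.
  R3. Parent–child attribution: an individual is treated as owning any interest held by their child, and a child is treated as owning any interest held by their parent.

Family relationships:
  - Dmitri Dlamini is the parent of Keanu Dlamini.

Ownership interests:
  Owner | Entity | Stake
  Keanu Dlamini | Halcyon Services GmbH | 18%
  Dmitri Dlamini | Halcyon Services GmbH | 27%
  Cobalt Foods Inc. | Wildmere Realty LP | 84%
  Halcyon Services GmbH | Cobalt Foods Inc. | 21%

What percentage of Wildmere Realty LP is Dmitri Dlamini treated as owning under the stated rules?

7.938%

By parent–child attribution (R3), Dmitri Dlamini is treated as also owning Keanu Dlamini's interest in Halcyon Services GmbH, giving 27% + 18% = 45%.
Chain via Halcyon Services GmbH → Cobalt Foods Inc. (R1): 45% × 21% × 84% = 7.938% of Wildmere Realty LP.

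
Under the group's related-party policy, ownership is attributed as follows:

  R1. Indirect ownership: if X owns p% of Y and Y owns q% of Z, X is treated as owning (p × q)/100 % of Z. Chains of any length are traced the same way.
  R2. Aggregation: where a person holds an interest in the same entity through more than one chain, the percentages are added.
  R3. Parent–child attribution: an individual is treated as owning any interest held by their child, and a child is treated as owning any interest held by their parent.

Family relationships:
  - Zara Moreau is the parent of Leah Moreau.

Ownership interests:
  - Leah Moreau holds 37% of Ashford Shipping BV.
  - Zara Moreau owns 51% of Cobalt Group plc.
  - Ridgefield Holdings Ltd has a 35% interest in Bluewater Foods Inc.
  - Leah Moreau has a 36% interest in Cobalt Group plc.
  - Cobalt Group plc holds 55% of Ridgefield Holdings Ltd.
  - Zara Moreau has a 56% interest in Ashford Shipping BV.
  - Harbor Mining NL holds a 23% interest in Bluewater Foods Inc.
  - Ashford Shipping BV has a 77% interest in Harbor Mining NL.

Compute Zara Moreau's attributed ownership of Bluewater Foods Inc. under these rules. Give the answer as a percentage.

33.2178%

By parent–child attribution (R3), Zara Moreau is treated as also owning Leah Moreau's interest in Cobalt Group plc, giving 51% + 36% = 87%.
By parent–child attribution (R3), Zara Moreau is treated as also owning Leah Moreau's interest in Ashford Shipping BV, giving 56% + 37% = 93%.
Chain via Cobalt Group plc → Ridgefield Holdings Ltd (R1): 87% × 55% × 35% = 16.7475% of Bluewater Foods Inc.
Chain via Ashford Shipping BV → Harbor Mining NL (R1): 93% × 77% × 23% = 16.4703% of Bluewater Foods Inc.
Aggregating (R2): 16.7475% + 16.4703% = 33.2178%.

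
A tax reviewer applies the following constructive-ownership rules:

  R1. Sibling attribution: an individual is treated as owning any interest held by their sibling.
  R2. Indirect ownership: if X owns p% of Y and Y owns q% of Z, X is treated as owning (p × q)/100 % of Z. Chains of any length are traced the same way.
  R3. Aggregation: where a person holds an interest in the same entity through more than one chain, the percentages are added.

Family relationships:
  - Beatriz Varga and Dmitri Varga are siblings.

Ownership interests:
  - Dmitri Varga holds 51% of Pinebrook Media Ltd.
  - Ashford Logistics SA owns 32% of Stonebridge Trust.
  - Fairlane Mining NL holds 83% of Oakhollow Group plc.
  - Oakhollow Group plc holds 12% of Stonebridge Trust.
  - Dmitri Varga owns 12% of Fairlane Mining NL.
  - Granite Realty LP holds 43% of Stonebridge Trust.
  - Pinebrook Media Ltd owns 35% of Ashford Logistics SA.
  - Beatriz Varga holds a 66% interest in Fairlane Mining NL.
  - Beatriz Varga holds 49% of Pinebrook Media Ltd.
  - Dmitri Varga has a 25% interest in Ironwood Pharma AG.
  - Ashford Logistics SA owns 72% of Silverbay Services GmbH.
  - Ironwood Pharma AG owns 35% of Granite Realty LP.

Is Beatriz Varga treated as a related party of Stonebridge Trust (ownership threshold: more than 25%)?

No

By sibling attribution (R1), Beatriz Varga is treated as also owning Dmitri Varga's interest in Fairlane Mining NL, giving 66% + 12% = 78%.
By sibling attribution (R1), Beatriz Varga is treated as also owning Dmitri Varga's interest in Pinebrook Media Ltd, giving 49% + 51% = 100%.
By sibling attribution (R1), Beatriz Varga is treated as owning Dmitri Varga's 25% interest in Ironwood Pharma AG.
Chain via Fairlane Mining NL → Oakhollow Group plc (R2): 78% × 83% × 12% = 7.7688% of Stonebridge Trust.
Chain via Pinebrook Media Ltd → Ashford Logistics SA (R2): 100% × 35% × 32% = 11.2% of Stonebridge Trust.
Chain via Ironwood Pharma AG → Granite Realty LP (R2): 25% × 35% × 43% = 3.7625% of Stonebridge Trust.
Aggregating (R3): 7.7688% + 11.2% + 3.7625% = 22.7313%.
22.7313% does not exceed the 25% threshold, so Beatriz is not a related party to Stonebridge Trust.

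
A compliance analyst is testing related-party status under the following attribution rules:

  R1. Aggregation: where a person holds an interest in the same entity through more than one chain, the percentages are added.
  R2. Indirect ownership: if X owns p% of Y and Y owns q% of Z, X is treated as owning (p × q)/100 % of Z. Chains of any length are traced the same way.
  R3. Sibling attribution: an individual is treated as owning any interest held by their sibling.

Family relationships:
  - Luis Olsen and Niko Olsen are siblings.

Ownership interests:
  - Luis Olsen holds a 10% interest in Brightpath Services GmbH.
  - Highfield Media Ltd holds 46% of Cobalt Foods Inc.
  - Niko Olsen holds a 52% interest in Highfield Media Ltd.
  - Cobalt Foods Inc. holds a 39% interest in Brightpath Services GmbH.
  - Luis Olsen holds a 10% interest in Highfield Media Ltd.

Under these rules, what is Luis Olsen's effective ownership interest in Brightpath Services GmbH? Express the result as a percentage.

By sibling attribution (R3), Luis Olsen is treated as also owning Niko Olsen's interest in Highfield Media Ltd, giving 10% + 52% = 62%.
Chain via Highfield Media Ltd → Cobalt Foods Inc. (R2): 62% × 46% × 39% = 11.1228% of Brightpath Services GmbH.
Direct interest in Brightpath Services GmbH: 10%.
Aggregating (R1): 11.1228% + 10% = 21.1228%.

21.1228%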